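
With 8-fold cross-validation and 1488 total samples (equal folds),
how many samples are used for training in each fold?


Each validation fold has 1488/8 = 186 samples. Training set = 1488 - 186 = 1302.

1302


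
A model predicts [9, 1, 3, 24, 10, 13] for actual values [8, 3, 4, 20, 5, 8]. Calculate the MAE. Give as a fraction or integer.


MAE = (1/6) * (|8-9|=1 + |3-1|=2 + |4-3|=1 + |20-24|=4 + |5-10|=5 + |8-13|=5). Sum = 18. MAE = 3.

3


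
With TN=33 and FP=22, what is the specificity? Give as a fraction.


Specificity = TN / (TN + FP) = 33 / 55 = 3/5.

3/5


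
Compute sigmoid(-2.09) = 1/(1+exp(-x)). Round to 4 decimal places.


sigma(-2.09) = 1/(1+e^(2.09)) = 1/(1+8.084915) = 1/9.084915 = 0.1101.

0.1101


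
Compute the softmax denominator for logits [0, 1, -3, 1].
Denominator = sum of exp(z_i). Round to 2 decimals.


Denom = e^0=1.0000 + e^1=2.7183 + e^-3=0.0498 + e^1=2.7183. Sum = 6.4864, which rounds to 6.49.

6.49


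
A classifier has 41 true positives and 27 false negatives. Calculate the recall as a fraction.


Recall = TP / (TP + FN) = 41 / 68 = 41/68.

41/68


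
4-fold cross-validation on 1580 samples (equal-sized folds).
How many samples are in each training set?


Each validation fold has 1580/4 = 395 samples. Training set = 1580 - 395 = 1185.

1185


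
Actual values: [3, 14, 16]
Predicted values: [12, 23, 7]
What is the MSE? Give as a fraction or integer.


MSE = (1/3) * ((3-12)^2=81 + (14-23)^2=81 + (16-7)^2=81). Sum = 243. MSE = 81.

81


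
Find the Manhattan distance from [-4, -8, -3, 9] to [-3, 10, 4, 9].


d = sum of absolute differences: |-4--3|=1 + |-8-10|=18 + |-3-4|=7 + |9-9|=0 = 26.

26


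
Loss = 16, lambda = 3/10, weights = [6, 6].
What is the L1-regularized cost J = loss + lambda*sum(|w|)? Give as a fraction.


L1 norm = sum(|w|) = 12. J = 16 + 3/10 * 12 = 98/5.

98/5


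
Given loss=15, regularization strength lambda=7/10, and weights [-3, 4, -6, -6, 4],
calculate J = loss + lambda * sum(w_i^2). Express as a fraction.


L2 sq norm = sum(w^2) = 113. J = 15 + 7/10 * 113 = 941/10.

941/10


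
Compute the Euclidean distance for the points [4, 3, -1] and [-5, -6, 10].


d = sqrt(sum of squared differences). (4--5)^2=81, (3--6)^2=81, (-1-10)^2=121. Sum = 283.

sqrt(283)


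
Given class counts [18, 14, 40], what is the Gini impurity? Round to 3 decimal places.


Total = 72. Proportions: 18/72, 14/72, 40/72. sum(p_i^2) = 0.4090. Gini = 1 - 0.4090 = 0.5910, which rounds to 0.591.

0.591


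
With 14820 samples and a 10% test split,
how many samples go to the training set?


Test set = 14820 * 10% = 1482. Training set = 14820 - 1482 = 13338.

13338


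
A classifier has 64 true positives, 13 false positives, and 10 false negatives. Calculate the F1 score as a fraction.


Precision = 64/77 = 64/77. Recall = 64/74 = 32/37. F1 = 2*P*R/(P+R) = 128/151.

128/151


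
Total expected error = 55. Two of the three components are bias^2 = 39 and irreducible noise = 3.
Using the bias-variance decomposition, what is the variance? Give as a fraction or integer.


Total error = bias^2 + variance + irreducible noise. So variance = 55 - 39 - 3 = 13.

13


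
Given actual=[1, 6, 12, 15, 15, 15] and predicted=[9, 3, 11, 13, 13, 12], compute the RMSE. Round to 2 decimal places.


MSE = 15.1667. RMSE = sqrt(15.1667) = 3.89.

3.89


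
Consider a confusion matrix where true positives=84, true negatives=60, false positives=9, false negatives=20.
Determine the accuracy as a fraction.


Accuracy = (TP + TN) / (TP + TN + FP + FN) = (84 + 60) / 173 = 144/173.

144/173


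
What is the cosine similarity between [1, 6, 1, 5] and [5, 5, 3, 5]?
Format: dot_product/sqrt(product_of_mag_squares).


dot = 63. |a|^2 = 63, |b|^2 = 84. cos = 63/sqrt(5292).

63/sqrt(5292)


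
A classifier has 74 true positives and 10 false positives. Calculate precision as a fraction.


Precision = TP / (TP + FP) = 74 / 84 = 37/42.

37/42


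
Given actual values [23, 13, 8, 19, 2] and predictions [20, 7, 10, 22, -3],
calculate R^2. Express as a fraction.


Mean(y) = 13. SS_res = 83. SS_tot = 282. R^2 = 1 - 83/(282) = 199/282.

199/282


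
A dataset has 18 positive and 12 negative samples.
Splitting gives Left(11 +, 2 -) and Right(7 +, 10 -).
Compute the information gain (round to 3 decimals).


H(parent) = 0.9710. H(left) = 0.6194, H(right) = 0.9774. Weighted = (13/30)*0.6194 + (17/30)*0.9774 = 0.8223. IG = 0.9710 - 0.8223 = 0.1487, which rounds to 0.149.

0.149


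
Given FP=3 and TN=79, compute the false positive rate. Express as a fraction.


FPR = FP / (FP + TN) = 3 / 82 = 3/82.

3/82


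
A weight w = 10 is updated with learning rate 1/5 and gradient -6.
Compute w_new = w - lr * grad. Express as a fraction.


w_new = 10 - 1/5 * -6 = 10 - -6/5 = 56/5.

56/5


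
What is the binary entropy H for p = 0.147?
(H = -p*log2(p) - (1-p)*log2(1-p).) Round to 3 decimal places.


H = -0.147*log2(0.147) - 0.853*log2(0.853) = 0.602.

0.602


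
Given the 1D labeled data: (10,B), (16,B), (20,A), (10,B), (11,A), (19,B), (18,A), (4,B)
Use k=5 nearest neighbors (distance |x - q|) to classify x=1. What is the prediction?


Distances: |10-1|=9, |16-1|=15, |20-1|=19, |10-1|=9, |11-1|=10, |19-1|=18, |18-1|=17, |4-1|=3. 5 nearest: (4,B), (10,B), (10,B), (11,A), (16,B). Counts: {'B': 4, 'A': 1}. Majority class: B.

B


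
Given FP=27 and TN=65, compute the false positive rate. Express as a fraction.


FPR = FP / (FP + TN) = 27 / 92 = 27/92.

27/92


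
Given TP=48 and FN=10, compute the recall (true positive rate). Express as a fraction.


Recall = TP / (TP + FN) = 48 / 58 = 24/29.

24/29


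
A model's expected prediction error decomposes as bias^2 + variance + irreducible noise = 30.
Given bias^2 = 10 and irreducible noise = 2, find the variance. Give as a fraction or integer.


Total error = bias^2 + variance + irreducible noise. So variance = 30 - 10 - 2 = 18.

18


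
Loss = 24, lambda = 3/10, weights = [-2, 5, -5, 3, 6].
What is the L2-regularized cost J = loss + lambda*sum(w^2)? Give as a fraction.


L2 sq norm = sum(w^2) = 99. J = 24 + 3/10 * 99 = 537/10.

537/10


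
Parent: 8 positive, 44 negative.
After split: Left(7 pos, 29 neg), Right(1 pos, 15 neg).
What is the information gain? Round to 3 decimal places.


H(parent) = 0.6194. H(left) = 0.7107, H(right) = 0.3373. Weighted = (36/52)*0.7107 + (16/52)*0.3373 = 0.5958. IG = 0.6194 - 0.5958 = 0.0236, which rounds to 0.024.

0.024


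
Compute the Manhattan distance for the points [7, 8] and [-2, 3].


d = sum of absolute differences: |7--2|=9 + |8-3|=5 = 14.

14


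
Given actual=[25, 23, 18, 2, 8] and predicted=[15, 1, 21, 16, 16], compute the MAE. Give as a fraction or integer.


MAE = (1/5) * (|25-15|=10 + |23-1|=22 + |18-21|=3 + |2-16|=14 + |8-16|=8). Sum = 57. MAE = 57/5.

57/5


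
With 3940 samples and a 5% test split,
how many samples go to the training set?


Test set = 3940 * 5% = 197. Training set = 3940 - 197 = 3743.

3743


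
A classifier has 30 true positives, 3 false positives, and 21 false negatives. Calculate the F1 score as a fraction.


Precision = 30/33 = 10/11. Recall = 30/51 = 10/17. F1 = 2*P*R/(P+R) = 5/7.

5/7


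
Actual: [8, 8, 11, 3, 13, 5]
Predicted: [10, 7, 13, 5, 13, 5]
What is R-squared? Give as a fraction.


Mean(y) = 8. SS_res = 13. SS_tot = 68. R^2 = 1 - 13/(68) = 55/68.

55/68


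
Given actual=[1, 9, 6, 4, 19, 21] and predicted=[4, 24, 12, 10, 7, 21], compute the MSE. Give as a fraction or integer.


MSE = (1/6) * ((1-4)^2=9 + (9-24)^2=225 + (6-12)^2=36 + (4-10)^2=36 + (19-7)^2=144 + (21-21)^2=0). Sum = 450. MSE = 75.

75


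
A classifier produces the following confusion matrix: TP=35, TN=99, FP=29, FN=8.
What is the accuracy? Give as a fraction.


Accuracy = (TP + TN) / (TP + TN + FP + FN) = (35 + 99) / 171 = 134/171.

134/171


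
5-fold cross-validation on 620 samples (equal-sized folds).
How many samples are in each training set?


Each validation fold has 620/5 = 124 samples. Training set = 620 - 124 = 496.

496


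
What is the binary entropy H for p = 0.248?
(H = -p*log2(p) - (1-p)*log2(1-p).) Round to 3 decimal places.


H = -0.248*log2(0.248) - 0.752*log2(0.752) = 0.808.

0.808


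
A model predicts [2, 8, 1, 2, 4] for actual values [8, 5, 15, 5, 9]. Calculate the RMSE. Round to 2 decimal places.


MSE = 55.0000. RMSE = sqrt(55.0000) = 7.42.

7.42


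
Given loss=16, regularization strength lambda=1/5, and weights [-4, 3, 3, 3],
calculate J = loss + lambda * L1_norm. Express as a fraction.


L1 norm = sum(|w|) = 13. J = 16 + 1/5 * 13 = 93/5.

93/5


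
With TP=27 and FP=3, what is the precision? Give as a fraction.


Precision = TP / (TP + FP) = 27 / 30 = 9/10.

9/10


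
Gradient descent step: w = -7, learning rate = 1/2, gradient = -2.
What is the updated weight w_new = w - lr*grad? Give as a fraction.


w_new = -7 - 1/2 * -2 = -7 - -1 = -6.

-6


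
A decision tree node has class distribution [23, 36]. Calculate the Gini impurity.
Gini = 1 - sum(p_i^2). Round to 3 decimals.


Total = 59. Proportions: 23/59, 36/59. sum(p_i^2) = 0.5243. Gini = 1 - 0.5243 = 0.4757, which rounds to 0.476.

0.476


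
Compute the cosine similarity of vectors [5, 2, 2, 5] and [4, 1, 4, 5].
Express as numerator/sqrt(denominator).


dot = 55. |a|^2 = 58, |b|^2 = 58. cos = 55/sqrt(3364).

55/sqrt(3364)


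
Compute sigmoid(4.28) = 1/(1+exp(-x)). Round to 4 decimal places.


sigma(4.28) = 1/(1+e^(-4.28)) = 1/(1+0.013843) = 1/1.013843 = 0.9863.

0.9863


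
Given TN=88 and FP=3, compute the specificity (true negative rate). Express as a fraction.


Specificity = TN / (TN + FP) = 88 / 91 = 88/91.

88/91


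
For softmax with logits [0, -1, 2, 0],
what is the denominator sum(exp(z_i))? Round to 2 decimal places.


Denom = e^0=1.0000 + e^-1=0.3679 + e^2=7.3891 + e^0=1.0000. Sum = 9.7570, which rounds to 9.76.

9.76


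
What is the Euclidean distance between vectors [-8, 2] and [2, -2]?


d = sqrt(sum of squared differences). (-8-2)^2=100, (2--2)^2=16. Sum = 116.

sqrt(116)


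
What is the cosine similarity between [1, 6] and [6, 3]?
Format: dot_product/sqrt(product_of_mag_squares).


dot = 24. |a|^2 = 37, |b|^2 = 45. cos = 24/sqrt(1665).

24/sqrt(1665)


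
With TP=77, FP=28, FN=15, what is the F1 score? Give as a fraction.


Precision = 77/105 = 11/15. Recall = 77/92 = 77/92. F1 = 2*P*R/(P+R) = 154/197.

154/197


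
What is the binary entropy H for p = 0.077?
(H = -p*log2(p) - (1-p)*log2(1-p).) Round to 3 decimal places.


H = -0.077*log2(0.077) - 0.923*log2(0.923) = 0.392.

0.392


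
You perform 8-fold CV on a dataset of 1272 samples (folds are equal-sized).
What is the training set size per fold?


Each validation fold has 1272/8 = 159 samples. Training set = 1272 - 159 = 1113.

1113


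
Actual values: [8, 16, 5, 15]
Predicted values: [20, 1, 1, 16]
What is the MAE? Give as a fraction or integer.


MAE = (1/4) * (|8-20|=12 + |16-1|=15 + |5-1|=4 + |15-16|=1). Sum = 32. MAE = 8.

8


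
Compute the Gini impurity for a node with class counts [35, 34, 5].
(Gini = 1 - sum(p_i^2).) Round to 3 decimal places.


Total = 74. Proportions: 35/74, 34/74, 5/74. sum(p_i^2) = 0.4394. Gini = 1 - 0.4394 = 0.5606, which rounds to 0.561.

0.561


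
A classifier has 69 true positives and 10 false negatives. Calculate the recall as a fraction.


Recall = TP / (TP + FN) = 69 / 79 = 69/79.

69/79


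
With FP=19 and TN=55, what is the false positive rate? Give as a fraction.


FPR = FP / (FP + TN) = 19 / 74 = 19/74.

19/74


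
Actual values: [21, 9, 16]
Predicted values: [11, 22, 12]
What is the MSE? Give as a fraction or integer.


MSE = (1/3) * ((21-11)^2=100 + (9-22)^2=169 + (16-12)^2=16). Sum = 285. MSE = 95.

95


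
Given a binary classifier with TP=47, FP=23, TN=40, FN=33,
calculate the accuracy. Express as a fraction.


Accuracy = (TP + TN) / (TP + TN + FP + FN) = (47 + 40) / 143 = 87/143.

87/143


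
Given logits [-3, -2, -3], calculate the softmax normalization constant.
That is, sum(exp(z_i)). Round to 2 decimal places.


Denom = e^-3=0.0498 + e^-2=0.1353 + e^-3=0.0498. Sum = 0.2349, which rounds to 0.23.

0.23


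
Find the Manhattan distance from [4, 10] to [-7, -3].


d = sum of absolute differences: |4--7|=11 + |10--3|=13 = 24.

24


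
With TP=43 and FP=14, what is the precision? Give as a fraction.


Precision = TP / (TP + FP) = 43 / 57 = 43/57.

43/57


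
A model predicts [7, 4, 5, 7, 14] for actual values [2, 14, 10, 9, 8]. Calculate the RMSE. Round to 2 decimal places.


MSE = 38.0000. RMSE = sqrt(38.0000) = 6.16.

6.16


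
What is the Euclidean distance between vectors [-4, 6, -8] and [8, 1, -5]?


d = sqrt(sum of squared differences). (-4-8)^2=144, (6-1)^2=25, (-8--5)^2=9. Sum = 178.

sqrt(178)


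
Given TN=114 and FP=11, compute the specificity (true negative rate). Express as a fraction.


Specificity = TN / (TN + FP) = 114 / 125 = 114/125.

114/125


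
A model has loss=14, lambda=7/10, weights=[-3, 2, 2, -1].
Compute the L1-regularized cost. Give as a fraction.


L1 norm = sum(|w|) = 8. J = 14 + 7/10 * 8 = 98/5.

98/5


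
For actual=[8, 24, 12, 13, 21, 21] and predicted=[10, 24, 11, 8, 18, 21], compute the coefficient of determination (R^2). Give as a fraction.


Mean(y) = 33/2. SS_res = 39. SS_tot = 403/2. R^2 = 1 - 39/(403/2) = 25/31.

25/31


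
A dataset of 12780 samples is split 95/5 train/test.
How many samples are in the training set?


Test set = 12780 * 5% = 639. Training set = 12780 - 639 = 12141.

12141


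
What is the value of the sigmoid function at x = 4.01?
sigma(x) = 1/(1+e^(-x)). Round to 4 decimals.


sigma(4.01) = 1/(1+e^(-4.01)) = 1/(1+0.018133) = 1/1.018133 = 0.9822.

0.9822


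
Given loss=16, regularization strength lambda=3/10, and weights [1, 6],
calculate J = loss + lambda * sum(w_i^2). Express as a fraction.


L2 sq norm = sum(w^2) = 37. J = 16 + 3/10 * 37 = 271/10.

271/10


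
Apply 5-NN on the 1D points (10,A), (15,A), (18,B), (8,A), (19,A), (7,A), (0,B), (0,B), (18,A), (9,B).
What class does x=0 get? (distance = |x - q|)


Distances: |10-0|=10, |15-0|=15, |18-0|=18, |8-0|=8, |19-0|=19, |7-0|=7, |0-0|=0, |0-0|=0, |18-0|=18, |9-0|=9. 5 nearest: (0,B), (0,B), (7,A), (8,A), (9,B). Counts: {'B': 3, 'A': 2}. Majority class: B.

B


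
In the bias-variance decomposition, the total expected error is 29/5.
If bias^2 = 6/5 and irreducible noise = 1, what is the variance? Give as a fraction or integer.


Total error = bias^2 + variance + irreducible noise. So variance = 29/5 - 6/5 - 1 = 18/5.

18/5


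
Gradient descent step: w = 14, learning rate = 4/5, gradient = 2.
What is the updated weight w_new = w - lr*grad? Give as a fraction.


w_new = 14 - 4/5 * 2 = 14 - 8/5 = 62/5.

62/5


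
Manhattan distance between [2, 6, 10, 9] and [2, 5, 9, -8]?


d = sum of absolute differences: |2-2|=0 + |6-5|=1 + |10-9|=1 + |9--8|=17 = 19.

19


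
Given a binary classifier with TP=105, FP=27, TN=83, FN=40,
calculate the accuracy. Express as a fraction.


Accuracy = (TP + TN) / (TP + TN + FP + FN) = (105 + 83) / 255 = 188/255.

188/255


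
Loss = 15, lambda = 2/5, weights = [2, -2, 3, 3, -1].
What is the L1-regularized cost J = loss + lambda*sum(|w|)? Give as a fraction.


L1 norm = sum(|w|) = 11. J = 15 + 2/5 * 11 = 97/5.

97/5


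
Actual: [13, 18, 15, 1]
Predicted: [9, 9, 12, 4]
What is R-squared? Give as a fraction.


Mean(y) = 47/4. SS_res = 115. SS_tot = 667/4. R^2 = 1 - 115/(667/4) = 9/29.

9/29


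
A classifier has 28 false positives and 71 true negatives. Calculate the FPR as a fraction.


FPR = FP / (FP + TN) = 28 / 99 = 28/99.

28/99


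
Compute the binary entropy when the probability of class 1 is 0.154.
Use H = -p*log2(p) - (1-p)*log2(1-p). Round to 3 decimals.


H = -0.154*log2(0.154) - 0.846*log2(0.846) = 0.620.

0.620


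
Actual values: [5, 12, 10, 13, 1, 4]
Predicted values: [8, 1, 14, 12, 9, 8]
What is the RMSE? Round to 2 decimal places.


MSE = 37.8333. RMSE = sqrt(37.8333) = 6.15.

6.15


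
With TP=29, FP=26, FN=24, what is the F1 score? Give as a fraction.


Precision = 29/55 = 29/55. Recall = 29/53 = 29/53. F1 = 2*P*R/(P+R) = 29/54.

29/54


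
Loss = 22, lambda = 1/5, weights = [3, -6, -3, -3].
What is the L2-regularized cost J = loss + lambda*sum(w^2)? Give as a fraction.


L2 sq norm = sum(w^2) = 63. J = 22 + 1/5 * 63 = 173/5.

173/5


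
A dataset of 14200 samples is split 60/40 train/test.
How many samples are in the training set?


Test set = 14200 * 40% = 5680. Training set = 14200 - 5680 = 8520.

8520


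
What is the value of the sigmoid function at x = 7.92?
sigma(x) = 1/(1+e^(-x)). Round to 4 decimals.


sigma(7.92) = 1/(1+e^(-7.92)) = 1/(1+0.000363) = 1/1.000363 = 0.9996.

0.9996


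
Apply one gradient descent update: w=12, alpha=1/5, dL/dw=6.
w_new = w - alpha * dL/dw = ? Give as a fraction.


w_new = 12 - 1/5 * 6 = 12 - 6/5 = 54/5.

54/5


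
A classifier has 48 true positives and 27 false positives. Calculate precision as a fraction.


Precision = TP / (TP + FP) = 48 / 75 = 16/25.

16/25


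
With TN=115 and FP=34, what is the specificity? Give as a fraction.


Specificity = TN / (TN + FP) = 115 / 149 = 115/149.

115/149


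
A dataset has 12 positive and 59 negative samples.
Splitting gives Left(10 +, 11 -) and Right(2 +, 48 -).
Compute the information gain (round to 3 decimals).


H(parent) = 0.6554. H(left) = 0.9984, H(right) = 0.2423. Weighted = (21/71)*0.9984 + (50/71)*0.2423 = 0.4659. IG = 0.6554 - 0.4659 = 0.1895, which rounds to 0.190.

0.190


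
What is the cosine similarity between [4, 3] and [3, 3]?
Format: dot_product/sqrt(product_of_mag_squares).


dot = 21. |a|^2 = 25, |b|^2 = 18. cos = 21/sqrt(450).

21/sqrt(450)


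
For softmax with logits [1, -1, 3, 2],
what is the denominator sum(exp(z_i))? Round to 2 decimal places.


Denom = e^1=2.7183 + e^-1=0.3679 + e^3=20.0855 + e^2=7.3891. Sum = 30.5608, which rounds to 30.56.

30.56


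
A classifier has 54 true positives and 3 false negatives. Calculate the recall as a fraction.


Recall = TP / (TP + FN) = 54 / 57 = 18/19.

18/19


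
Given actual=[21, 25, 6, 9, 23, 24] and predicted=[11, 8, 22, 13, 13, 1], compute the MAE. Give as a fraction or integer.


MAE = (1/6) * (|21-11|=10 + |25-8|=17 + |6-22|=16 + |9-13|=4 + |23-13|=10 + |24-1|=23). Sum = 80. MAE = 40/3.

40/3


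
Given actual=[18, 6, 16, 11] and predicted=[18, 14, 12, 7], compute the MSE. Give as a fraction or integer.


MSE = (1/4) * ((18-18)^2=0 + (6-14)^2=64 + (16-12)^2=16 + (11-7)^2=16). Sum = 96. MSE = 24.

24


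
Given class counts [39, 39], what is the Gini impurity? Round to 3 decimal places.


Total = 78. Proportions: 39/78, 39/78. sum(p_i^2) = 0.5000. Gini = 1 - 0.5000 = 0.5000, which rounds to 0.500.

0.500


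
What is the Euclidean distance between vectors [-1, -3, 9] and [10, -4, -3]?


d = sqrt(sum of squared differences). (-1-10)^2=121, (-3--4)^2=1, (9--3)^2=144. Sum = 266.

sqrt(266)


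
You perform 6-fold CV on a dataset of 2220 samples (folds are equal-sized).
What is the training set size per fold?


Each validation fold has 2220/6 = 370 samples. Training set = 2220 - 370 = 1850.

1850


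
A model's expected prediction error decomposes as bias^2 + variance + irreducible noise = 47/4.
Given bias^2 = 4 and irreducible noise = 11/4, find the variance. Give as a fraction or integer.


Total error = bias^2 + variance + irreducible noise. So variance = 47/4 - 4 - 11/4 = 5.

5


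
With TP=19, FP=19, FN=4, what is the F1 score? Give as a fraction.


Precision = 19/38 = 1/2. Recall = 19/23 = 19/23. F1 = 2*P*R/(P+R) = 38/61.

38/61


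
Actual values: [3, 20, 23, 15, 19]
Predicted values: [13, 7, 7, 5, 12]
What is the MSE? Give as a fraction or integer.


MSE = (1/5) * ((3-13)^2=100 + (20-7)^2=169 + (23-7)^2=256 + (15-5)^2=100 + (19-12)^2=49). Sum = 674. MSE = 674/5.

674/5


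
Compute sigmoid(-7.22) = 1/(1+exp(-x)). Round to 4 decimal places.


sigma(-7.22) = 1/(1+e^(7.22)) = 1/(1+1366.489061) = 1/1367.489061 = 0.0007.

0.0007


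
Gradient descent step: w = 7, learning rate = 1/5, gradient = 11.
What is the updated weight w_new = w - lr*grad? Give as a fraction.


w_new = 7 - 1/5 * 11 = 7 - 11/5 = 24/5.

24/5


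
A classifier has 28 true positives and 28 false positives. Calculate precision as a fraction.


Precision = TP / (TP + FP) = 28 / 56 = 1/2.

1/2


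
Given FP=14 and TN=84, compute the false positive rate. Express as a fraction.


FPR = FP / (FP + TN) = 14 / 98 = 1/7.

1/7


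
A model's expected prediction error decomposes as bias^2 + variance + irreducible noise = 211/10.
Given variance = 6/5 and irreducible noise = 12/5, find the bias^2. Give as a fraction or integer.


Total error = bias^2 + variance + irreducible noise. So bias^2 = 211/10 - 6/5 - 12/5 = 35/2.

35/2


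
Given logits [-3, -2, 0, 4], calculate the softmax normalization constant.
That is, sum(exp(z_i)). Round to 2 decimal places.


Denom = e^-3=0.0498 + e^-2=0.1353 + e^0=1.0000 + e^4=54.5982. Sum = 55.7833, which rounds to 55.78.

55.78


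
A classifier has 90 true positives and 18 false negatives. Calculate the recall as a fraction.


Recall = TP / (TP + FN) = 90 / 108 = 5/6.

5/6


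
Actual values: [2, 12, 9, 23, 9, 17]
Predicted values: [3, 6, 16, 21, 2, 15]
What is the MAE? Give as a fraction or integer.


MAE = (1/6) * (|2-3|=1 + |12-6|=6 + |9-16|=7 + |23-21|=2 + |9-2|=7 + |17-15|=2). Sum = 25. MAE = 25/6.

25/6


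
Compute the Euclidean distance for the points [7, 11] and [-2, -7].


d = sqrt(sum of squared differences). (7--2)^2=81, (11--7)^2=324. Sum = 405.

sqrt(405)


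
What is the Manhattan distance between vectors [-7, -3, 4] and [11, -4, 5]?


d = sum of absolute differences: |-7-11|=18 + |-3--4|=1 + |4-5|=1 = 20.

20


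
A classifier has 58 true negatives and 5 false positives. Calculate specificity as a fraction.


Specificity = TN / (TN + FP) = 58 / 63 = 58/63.

58/63


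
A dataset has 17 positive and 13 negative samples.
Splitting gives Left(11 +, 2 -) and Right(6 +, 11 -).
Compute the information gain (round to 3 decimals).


H(parent) = 0.9871. H(left) = 0.6194, H(right) = 0.9367. Weighted = (13/30)*0.6194 + (17/30)*0.9367 = 0.7992. IG = 0.9871 - 0.7992 = 0.1879, which rounds to 0.188.

0.188


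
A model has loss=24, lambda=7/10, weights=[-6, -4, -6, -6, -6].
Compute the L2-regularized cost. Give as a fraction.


L2 sq norm = sum(w^2) = 160. J = 24 + 7/10 * 160 = 136.

136


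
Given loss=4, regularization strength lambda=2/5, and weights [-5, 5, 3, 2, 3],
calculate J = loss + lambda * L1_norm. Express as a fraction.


L1 norm = sum(|w|) = 18. J = 4 + 2/5 * 18 = 56/5.

56/5


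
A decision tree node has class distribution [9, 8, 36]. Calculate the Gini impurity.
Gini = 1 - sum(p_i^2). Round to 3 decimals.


Total = 53. Proportions: 9/53, 8/53, 36/53. sum(p_i^2) = 0.5130. Gini = 1 - 0.5130 = 0.4870, which rounds to 0.487.

0.487


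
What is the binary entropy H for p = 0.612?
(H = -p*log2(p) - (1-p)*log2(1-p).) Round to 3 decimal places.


H = -0.612*log2(0.612) - 0.388*log2(0.388) = 0.963.

0.963


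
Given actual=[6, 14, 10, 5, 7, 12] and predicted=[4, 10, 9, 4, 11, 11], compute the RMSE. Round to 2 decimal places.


MSE = 6.5000. RMSE = sqrt(6.5000) = 2.55.

2.55


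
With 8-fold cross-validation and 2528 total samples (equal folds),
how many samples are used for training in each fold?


Each validation fold has 2528/8 = 316 samples. Training set = 2528 - 316 = 2212.

2212


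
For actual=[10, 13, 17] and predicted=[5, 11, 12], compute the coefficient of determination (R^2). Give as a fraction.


Mean(y) = 40/3. SS_res = 54. SS_tot = 74/3. R^2 = 1 - 54/(74/3) = -44/37.

-44/37


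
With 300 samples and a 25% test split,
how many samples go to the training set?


Test set = 300 * 25% = 75. Training set = 300 - 75 = 225.

225


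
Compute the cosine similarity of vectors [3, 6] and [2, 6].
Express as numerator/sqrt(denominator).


dot = 42. |a|^2 = 45, |b|^2 = 40. cos = 42/sqrt(1800).

42/sqrt(1800)


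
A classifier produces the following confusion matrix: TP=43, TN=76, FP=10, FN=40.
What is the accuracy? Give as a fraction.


Accuracy = (TP + TN) / (TP + TN + FP + FN) = (43 + 76) / 169 = 119/169.

119/169


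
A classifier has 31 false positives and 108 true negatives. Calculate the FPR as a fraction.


FPR = FP / (FP + TN) = 31 / 139 = 31/139.

31/139


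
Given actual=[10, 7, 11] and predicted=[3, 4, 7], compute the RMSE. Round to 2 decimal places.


MSE = 24.6667. RMSE = sqrt(24.6667) = 4.97.

4.97


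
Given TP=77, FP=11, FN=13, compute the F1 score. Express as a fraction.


Precision = 77/88 = 7/8. Recall = 77/90 = 77/90. F1 = 2*P*R/(P+R) = 77/89.

77/89


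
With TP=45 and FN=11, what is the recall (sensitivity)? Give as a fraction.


Recall = TP / (TP + FN) = 45 / 56 = 45/56.

45/56


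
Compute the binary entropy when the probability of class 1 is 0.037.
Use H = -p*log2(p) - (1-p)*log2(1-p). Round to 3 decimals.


H = -0.037*log2(0.037) - 0.963*log2(0.963) = 0.228.

0.228


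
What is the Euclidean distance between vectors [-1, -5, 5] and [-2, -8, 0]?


d = sqrt(sum of squared differences). (-1--2)^2=1, (-5--8)^2=9, (5-0)^2=25. Sum = 35.

sqrt(35)


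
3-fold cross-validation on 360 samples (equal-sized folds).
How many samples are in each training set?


Each validation fold has 360/3 = 120 samples. Training set = 360 - 120 = 240.

240


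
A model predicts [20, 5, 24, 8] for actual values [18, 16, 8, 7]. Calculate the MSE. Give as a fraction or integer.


MSE = (1/4) * ((18-20)^2=4 + (16-5)^2=121 + (8-24)^2=256 + (7-8)^2=1). Sum = 382. MSE = 191/2.

191/2


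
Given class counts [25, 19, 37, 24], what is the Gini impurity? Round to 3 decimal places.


Total = 105. Proportions: 25/105, 19/105, 37/105, 24/105. sum(p_i^2) = 0.2659. Gini = 1 - 0.2659 = 0.7341, which rounds to 0.734.

0.734


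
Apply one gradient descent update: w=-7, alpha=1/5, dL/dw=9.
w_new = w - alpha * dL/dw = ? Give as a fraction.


w_new = -7 - 1/5 * 9 = -7 - 9/5 = -44/5.

-44/5


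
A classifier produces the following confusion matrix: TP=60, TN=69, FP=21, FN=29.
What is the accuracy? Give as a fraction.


Accuracy = (TP + TN) / (TP + TN + FP + FN) = (60 + 69) / 179 = 129/179.

129/179


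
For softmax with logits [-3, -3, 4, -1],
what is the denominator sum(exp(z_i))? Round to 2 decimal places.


Denom = e^-3=0.0498 + e^-3=0.0498 + e^4=54.5982 + e^-1=0.3679. Sum = 55.0657, which rounds to 55.07.

55.07


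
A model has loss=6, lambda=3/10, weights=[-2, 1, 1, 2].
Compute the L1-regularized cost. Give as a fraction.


L1 norm = sum(|w|) = 6. J = 6 + 3/10 * 6 = 39/5.

39/5


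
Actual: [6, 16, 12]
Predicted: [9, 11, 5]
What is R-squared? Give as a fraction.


Mean(y) = 34/3. SS_res = 83. SS_tot = 152/3. R^2 = 1 - 83/(152/3) = -97/152.

-97/152


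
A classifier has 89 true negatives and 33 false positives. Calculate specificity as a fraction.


Specificity = TN / (TN + FP) = 89 / 122 = 89/122.

89/122


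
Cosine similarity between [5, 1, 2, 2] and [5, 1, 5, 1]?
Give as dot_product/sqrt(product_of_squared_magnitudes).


dot = 38. |a|^2 = 34, |b|^2 = 52. cos = 38/sqrt(1768).

38/sqrt(1768)


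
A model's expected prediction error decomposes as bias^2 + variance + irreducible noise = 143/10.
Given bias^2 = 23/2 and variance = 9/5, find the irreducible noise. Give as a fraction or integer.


Total error = bias^2 + variance + irreducible noise. So irreducible noise = 143/10 - 23/2 - 9/5 = 1.

1


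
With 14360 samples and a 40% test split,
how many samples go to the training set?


Test set = 14360 * 40% = 5744. Training set = 14360 - 5744 = 8616.

8616


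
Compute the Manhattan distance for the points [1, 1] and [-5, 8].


d = sum of absolute differences: |1--5|=6 + |1-8|=7 = 13.

13


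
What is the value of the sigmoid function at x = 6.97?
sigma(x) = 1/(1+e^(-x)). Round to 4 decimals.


sigma(6.97) = 1/(1+e^(-6.97)) = 1/(1+0.000940) = 1/1.000940 = 0.9991.

0.9991


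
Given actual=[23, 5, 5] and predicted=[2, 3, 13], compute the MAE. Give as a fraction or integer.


MAE = (1/3) * (|23-2|=21 + |5-3|=2 + |5-13|=8). Sum = 31. MAE = 31/3.

31/3


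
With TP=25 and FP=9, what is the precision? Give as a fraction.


Precision = TP / (TP + FP) = 25 / 34 = 25/34.

25/34


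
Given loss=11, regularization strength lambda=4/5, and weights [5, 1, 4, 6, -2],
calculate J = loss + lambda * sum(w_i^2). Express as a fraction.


L2 sq norm = sum(w^2) = 82. J = 11 + 4/5 * 82 = 383/5.

383/5


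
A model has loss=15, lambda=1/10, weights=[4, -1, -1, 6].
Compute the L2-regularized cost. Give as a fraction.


L2 sq norm = sum(w^2) = 54. J = 15 + 1/10 * 54 = 102/5.

102/5


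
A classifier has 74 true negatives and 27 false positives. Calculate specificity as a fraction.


Specificity = TN / (TN + FP) = 74 / 101 = 74/101.

74/101


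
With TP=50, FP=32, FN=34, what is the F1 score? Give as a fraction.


Precision = 50/82 = 25/41. Recall = 50/84 = 25/42. F1 = 2*P*R/(P+R) = 50/83.

50/83


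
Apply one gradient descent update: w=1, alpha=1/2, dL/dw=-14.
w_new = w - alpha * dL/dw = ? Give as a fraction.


w_new = 1 - 1/2 * -14 = 1 - -7 = 8.

8


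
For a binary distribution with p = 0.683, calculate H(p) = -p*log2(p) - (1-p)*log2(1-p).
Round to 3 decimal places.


H = -0.683*log2(0.683) - 0.317*log2(0.317) = 0.901.

0.901


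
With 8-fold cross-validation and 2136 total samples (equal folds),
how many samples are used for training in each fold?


Each validation fold has 2136/8 = 267 samples. Training set = 2136 - 267 = 1869.

1869


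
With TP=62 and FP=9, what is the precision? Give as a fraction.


Precision = TP / (TP + FP) = 62 / 71 = 62/71.

62/71


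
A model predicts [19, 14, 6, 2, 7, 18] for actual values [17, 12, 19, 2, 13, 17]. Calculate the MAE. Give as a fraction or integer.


MAE = (1/6) * (|17-19|=2 + |12-14|=2 + |19-6|=13 + |2-2|=0 + |13-7|=6 + |17-18|=1). Sum = 24. MAE = 4.

4


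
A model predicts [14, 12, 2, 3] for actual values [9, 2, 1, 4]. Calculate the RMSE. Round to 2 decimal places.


MSE = 31.7500. RMSE = sqrt(31.7500) = 5.63.

5.63


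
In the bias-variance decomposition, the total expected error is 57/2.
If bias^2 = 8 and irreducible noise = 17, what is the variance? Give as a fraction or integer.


Total error = bias^2 + variance + irreducible noise. So variance = 57/2 - 8 - 17 = 7/2.

7/2


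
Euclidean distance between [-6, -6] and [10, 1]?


d = sqrt(sum of squared differences). (-6-10)^2=256, (-6-1)^2=49. Sum = 305.

sqrt(305)


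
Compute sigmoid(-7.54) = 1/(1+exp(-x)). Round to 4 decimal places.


sigma(-7.54) = 1/(1+e^(7.54)) = 1/(1+1881.830025) = 1/1882.830025 = 0.0005.

0.0005


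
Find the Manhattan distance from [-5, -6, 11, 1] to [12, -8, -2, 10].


d = sum of absolute differences: |-5-12|=17 + |-6--8|=2 + |11--2|=13 + |1-10|=9 = 41.

41


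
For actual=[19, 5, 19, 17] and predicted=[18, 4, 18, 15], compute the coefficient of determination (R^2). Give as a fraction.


Mean(y) = 15. SS_res = 7. SS_tot = 136. R^2 = 1 - 7/(136) = 129/136.

129/136


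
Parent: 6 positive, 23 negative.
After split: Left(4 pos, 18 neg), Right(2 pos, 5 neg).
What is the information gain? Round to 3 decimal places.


H(parent) = 0.7355. H(left) = 0.6840, H(right) = 0.8631. Weighted = (22/29)*0.6840 + (7/29)*0.8631 = 0.7272. IG = 0.7355 - 0.7272 = 0.0083, which rounds to 0.008.

0.008


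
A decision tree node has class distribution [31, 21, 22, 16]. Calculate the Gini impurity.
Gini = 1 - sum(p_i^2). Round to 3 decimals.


Total = 90. Proportions: 31/90, 21/90, 22/90, 16/90. sum(p_i^2) = 0.2644. Gini = 1 - 0.2644 = 0.7356, which rounds to 0.736.

0.736


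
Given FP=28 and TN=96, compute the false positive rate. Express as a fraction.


FPR = FP / (FP + TN) = 28 / 124 = 7/31.

7/31


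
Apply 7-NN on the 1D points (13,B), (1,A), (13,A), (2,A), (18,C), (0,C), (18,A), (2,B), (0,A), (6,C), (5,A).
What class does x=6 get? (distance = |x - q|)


Distances: |13-6|=7, |1-6|=5, |13-6|=7, |2-6|=4, |18-6|=12, |0-6|=6, |18-6|=12, |2-6|=4, |0-6|=6, |6-6|=0, |5-6|=1. 7 nearest: (6,C), (5,A), (2,A), (2,B), (1,A), (0,A), (0,C). Counts: {'C': 2, 'A': 4, 'B': 1}. Majority class: A.

A


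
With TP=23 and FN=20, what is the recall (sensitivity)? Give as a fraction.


Recall = TP / (TP + FN) = 23 / 43 = 23/43.

23/43


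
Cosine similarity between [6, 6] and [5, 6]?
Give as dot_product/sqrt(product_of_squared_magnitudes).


dot = 66. |a|^2 = 72, |b|^2 = 61. cos = 66/sqrt(4392).

66/sqrt(4392)


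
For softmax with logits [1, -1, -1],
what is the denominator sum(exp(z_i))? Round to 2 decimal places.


Denom = e^1=2.7183 + e^-1=0.3679 + e^-1=0.3679. Sum = 3.4541, which rounds to 3.45.

3.45


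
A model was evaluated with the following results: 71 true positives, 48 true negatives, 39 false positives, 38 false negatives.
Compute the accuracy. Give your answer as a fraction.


Accuracy = (TP + TN) / (TP + TN + FP + FN) = (71 + 48) / 196 = 17/28.

17/28


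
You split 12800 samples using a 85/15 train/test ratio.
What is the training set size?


Test set = 12800 * 15% = 1920. Training set = 12800 - 1920 = 10880.

10880


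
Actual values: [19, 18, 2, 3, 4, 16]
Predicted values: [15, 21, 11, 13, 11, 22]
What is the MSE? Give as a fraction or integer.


MSE = (1/6) * ((19-15)^2=16 + (18-21)^2=9 + (2-11)^2=81 + (3-13)^2=100 + (4-11)^2=49 + (16-22)^2=36). Sum = 291. MSE = 97/2.

97/2


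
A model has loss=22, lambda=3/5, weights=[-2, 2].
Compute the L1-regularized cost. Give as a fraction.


L1 norm = sum(|w|) = 4. J = 22 + 3/5 * 4 = 122/5.

122/5


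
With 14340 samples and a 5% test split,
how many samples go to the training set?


Test set = 14340 * 5% = 717. Training set = 14340 - 717 = 13623.

13623


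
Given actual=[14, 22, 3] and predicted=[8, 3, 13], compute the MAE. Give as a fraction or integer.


MAE = (1/3) * (|14-8|=6 + |22-3|=19 + |3-13|=10). Sum = 35. MAE = 35/3.

35/3


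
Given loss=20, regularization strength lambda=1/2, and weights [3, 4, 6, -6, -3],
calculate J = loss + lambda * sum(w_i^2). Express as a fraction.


L2 sq norm = sum(w^2) = 106. J = 20 + 1/2 * 106 = 73.

73


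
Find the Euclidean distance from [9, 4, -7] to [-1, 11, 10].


d = sqrt(sum of squared differences). (9--1)^2=100, (4-11)^2=49, (-7-10)^2=289. Sum = 438.

sqrt(438)


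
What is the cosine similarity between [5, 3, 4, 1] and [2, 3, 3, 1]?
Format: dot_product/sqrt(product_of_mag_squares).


dot = 32. |a|^2 = 51, |b|^2 = 23. cos = 32/sqrt(1173).

32/sqrt(1173)


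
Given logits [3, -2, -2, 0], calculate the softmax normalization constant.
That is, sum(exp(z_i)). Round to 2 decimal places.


Denom = e^3=20.0855 + e^-2=0.1353 + e^-2=0.1353 + e^0=1.0000. Sum = 21.3561, which rounds to 21.36.

21.36


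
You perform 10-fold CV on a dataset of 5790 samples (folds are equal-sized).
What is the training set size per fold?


Each validation fold has 5790/10 = 579 samples. Training set = 5790 - 579 = 5211.

5211


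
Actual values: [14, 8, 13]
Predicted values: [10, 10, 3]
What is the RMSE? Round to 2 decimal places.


MSE = 40.0000. RMSE = sqrt(40.0000) = 6.32.

6.32


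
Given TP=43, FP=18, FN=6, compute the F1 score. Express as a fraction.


Precision = 43/61 = 43/61. Recall = 43/49 = 43/49. F1 = 2*P*R/(P+R) = 43/55.

43/55


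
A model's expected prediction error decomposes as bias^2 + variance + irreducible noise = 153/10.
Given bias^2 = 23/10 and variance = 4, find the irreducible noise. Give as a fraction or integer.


Total error = bias^2 + variance + irreducible noise. So irreducible noise = 153/10 - 23/10 - 4 = 9.

9


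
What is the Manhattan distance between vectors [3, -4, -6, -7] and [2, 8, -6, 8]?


d = sum of absolute differences: |3-2|=1 + |-4-8|=12 + |-6--6|=0 + |-7-8|=15 = 28.

28


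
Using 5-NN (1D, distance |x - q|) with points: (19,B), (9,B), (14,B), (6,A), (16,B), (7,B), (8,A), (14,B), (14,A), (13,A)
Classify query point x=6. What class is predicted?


Distances: |19-6|=13, |9-6|=3, |14-6|=8, |6-6|=0, |16-6|=10, |7-6|=1, |8-6|=2, |14-6|=8, |14-6|=8, |13-6|=7. 5 nearest: (6,A), (7,B), (8,A), (9,B), (13,A). Counts: {'A': 3, 'B': 2}. Majority class: A.

A


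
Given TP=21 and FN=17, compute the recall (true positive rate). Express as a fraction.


Recall = TP / (TP + FN) = 21 / 38 = 21/38.

21/38


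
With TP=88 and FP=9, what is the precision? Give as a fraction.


Precision = TP / (TP + FP) = 88 / 97 = 88/97.

88/97


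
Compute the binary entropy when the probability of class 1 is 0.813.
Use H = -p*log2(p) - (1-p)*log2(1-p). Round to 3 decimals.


H = -0.813*log2(0.813) - 0.187*log2(0.187) = 0.695.

0.695


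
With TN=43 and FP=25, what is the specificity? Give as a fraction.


Specificity = TN / (TN + FP) = 43 / 68 = 43/68.

43/68


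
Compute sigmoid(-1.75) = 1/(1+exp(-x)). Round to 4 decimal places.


sigma(-1.75) = 1/(1+e^(1.75)) = 1/(1+5.754603) = 1/6.754603 = 0.1480.

0.1480


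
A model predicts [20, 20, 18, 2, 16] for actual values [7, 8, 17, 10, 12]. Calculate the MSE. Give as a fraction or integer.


MSE = (1/5) * ((7-20)^2=169 + (8-20)^2=144 + (17-18)^2=1 + (10-2)^2=64 + (12-16)^2=16). Sum = 394. MSE = 394/5.

394/5


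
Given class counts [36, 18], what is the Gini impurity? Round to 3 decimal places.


Total = 54. Proportions: 36/54, 18/54. sum(p_i^2) = 0.5556. Gini = 1 - 0.5556 = 0.4444, which rounds to 0.444.

0.444


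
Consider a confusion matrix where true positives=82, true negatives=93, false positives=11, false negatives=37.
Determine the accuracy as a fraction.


Accuracy = (TP + TN) / (TP + TN + FP + FN) = (82 + 93) / 223 = 175/223.

175/223


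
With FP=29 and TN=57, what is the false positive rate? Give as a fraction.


FPR = FP / (FP + TN) = 29 / 86 = 29/86.

29/86


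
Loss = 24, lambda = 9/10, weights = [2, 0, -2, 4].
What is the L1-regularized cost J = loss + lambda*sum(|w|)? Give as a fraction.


L1 norm = sum(|w|) = 8. J = 24 + 9/10 * 8 = 156/5.

156/5


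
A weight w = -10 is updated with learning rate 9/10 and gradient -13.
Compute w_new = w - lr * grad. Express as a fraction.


w_new = -10 - 9/10 * -13 = -10 - -117/10 = 17/10.

17/10


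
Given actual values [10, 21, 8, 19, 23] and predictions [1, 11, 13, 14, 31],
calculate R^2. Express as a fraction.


Mean(y) = 81/5. SS_res = 295. SS_tot = 914/5. R^2 = 1 - 295/(914/5) = -561/914.

-561/914


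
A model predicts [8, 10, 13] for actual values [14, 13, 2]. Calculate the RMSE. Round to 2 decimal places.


MSE = 55.3333. RMSE = sqrt(55.3333) = 7.44.

7.44


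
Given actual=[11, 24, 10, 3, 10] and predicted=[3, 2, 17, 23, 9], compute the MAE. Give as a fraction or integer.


MAE = (1/5) * (|11-3|=8 + |24-2|=22 + |10-17|=7 + |3-23|=20 + |10-9|=1). Sum = 58. MAE = 58/5.

58/5


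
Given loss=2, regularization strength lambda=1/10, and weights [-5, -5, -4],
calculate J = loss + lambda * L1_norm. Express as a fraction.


L1 norm = sum(|w|) = 14. J = 2 + 1/10 * 14 = 17/5.

17/5
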